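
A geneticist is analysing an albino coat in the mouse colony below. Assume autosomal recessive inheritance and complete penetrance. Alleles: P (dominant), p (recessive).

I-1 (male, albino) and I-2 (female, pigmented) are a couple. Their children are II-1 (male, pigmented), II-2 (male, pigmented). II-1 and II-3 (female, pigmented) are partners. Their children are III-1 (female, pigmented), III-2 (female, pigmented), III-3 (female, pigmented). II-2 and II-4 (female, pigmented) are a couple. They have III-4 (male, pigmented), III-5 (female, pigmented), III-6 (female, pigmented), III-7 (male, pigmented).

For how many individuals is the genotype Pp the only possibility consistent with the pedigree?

2

Obligate heterozygotes: II-1 is pigmented so carries P and received p from I-1 (pp), so II-1 is Pp; II-2 is pigmented so carries P and received p from I-1 (pp), so II-2 is Pp.
Every other individual is either homozygous by phenotype or has at least one consistent homozygous assignment, so the count is 2.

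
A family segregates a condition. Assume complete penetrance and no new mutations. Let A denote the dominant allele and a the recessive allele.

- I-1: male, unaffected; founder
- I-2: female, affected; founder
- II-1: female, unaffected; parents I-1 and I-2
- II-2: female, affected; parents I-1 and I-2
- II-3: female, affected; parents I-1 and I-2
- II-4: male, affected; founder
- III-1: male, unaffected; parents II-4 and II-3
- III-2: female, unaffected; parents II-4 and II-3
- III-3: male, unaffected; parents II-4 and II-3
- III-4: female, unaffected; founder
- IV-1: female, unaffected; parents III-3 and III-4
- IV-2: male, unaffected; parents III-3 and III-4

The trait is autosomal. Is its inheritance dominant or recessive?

II-4 and II-3 are both affected yet have an unaffected child III-1. Under a recessive model two affected parents are homozygous and every child would be affected, so the trait cannot be recessive.

dominant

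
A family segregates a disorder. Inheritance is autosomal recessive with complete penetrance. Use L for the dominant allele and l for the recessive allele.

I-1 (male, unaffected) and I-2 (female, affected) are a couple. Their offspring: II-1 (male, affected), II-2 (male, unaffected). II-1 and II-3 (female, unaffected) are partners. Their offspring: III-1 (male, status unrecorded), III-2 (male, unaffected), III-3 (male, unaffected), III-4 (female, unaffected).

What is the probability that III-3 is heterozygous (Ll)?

III-3 is unaffected so carries L and received l from II-1 (ll), so III-3 is Ll, giving P(Ll) = 1.

1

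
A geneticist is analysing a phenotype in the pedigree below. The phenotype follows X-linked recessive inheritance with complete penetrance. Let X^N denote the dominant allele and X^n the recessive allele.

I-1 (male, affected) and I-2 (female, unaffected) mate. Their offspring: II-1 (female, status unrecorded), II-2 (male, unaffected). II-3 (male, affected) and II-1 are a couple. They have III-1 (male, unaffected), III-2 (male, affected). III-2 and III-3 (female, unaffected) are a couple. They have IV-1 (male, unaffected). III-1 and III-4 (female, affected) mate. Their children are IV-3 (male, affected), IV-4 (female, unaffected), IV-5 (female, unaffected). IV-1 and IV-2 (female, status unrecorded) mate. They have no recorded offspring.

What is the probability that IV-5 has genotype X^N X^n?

IV-5 is unaffected so carries N and received n from III-4 (X^n X^n), so IV-5 is X^N X^n, giving P(X^N X^n) = 1.

1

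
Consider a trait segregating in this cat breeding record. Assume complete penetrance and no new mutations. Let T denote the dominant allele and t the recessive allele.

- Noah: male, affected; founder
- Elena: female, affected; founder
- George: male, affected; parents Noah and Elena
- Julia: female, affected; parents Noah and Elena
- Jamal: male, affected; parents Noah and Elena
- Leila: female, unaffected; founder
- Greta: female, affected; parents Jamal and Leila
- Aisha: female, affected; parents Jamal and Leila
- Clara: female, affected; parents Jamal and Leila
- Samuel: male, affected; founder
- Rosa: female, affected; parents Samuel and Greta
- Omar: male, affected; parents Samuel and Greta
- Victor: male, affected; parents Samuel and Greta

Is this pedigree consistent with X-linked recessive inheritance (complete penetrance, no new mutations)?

Yes

A consistent assignment under X-linked recessive exists: Noah X^t Y, Elena X^t X^t, George X^t Y, Julia X^t X^t, Jamal X^t Y, Leila X^T X^t, Greta X^t X^t, Aisha X^t X^t, Clara X^t X^t, Samuel X^t Y, Rosa X^t X^t, Omar X^t Y, Victor X^t Y.
In this assignment every recorded phenotype matches its genotype and every non-founder's genotype is obtainable from its parents' genotypes, so the pedigree is consistent.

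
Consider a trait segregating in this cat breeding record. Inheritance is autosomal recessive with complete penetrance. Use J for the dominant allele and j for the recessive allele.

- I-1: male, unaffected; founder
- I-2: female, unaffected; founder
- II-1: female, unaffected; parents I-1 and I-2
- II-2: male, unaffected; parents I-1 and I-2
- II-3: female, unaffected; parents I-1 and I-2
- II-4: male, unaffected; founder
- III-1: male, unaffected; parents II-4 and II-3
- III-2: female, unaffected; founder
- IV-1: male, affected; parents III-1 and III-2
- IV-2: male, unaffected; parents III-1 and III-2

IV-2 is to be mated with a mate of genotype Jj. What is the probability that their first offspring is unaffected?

5/6

III-1 is unaffected so carries J and passed j to IV-1 (jj), so III-1 is Jj.
III-2 is unaffected so carries J and passed j to IV-1 (jj), so III-2 is Jj.
IV-2 is an unaffected offspring of III-1 (Jj) × III-2 (Jj), whose cross gives 1/4 JJ : 1/2 Jj : 1/4 jj; conditioning on being unaffected, IV-2 is JJ with probability 1/3, Jj with probability 2/3.
Summing over parental genotype combinations, P(offspring is unaffected) = 1/3·1 + 2/3·3/4 = 5/6.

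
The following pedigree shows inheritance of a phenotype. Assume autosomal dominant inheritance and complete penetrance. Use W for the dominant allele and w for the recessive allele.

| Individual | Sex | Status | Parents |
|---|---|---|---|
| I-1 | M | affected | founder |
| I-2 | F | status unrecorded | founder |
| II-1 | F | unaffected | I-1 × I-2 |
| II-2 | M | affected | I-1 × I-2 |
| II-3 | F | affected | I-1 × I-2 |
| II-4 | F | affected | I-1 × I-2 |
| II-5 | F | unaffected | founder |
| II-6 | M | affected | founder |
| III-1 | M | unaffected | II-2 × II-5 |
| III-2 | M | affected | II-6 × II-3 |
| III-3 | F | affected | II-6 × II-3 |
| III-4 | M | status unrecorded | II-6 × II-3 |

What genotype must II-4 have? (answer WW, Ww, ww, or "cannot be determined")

cannot be determined

II-4's phenotype allows WW or Ww, and no parent or child forces a single allele at both positions; consistent genotype assignments exist with II-4 as WW or Ww.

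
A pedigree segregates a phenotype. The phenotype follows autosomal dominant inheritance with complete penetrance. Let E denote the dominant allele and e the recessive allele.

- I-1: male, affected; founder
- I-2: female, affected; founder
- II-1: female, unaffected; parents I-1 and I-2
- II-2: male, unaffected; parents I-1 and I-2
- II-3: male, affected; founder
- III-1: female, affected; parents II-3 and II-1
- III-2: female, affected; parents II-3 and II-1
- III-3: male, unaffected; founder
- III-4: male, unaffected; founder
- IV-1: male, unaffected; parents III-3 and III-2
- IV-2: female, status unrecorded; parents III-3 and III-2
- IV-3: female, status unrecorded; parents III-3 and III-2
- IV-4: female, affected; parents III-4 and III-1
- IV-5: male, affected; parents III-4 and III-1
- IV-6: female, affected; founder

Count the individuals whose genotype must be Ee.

Obligate heterozygotes: I-1 is affected so carries E and passed e to II-1 (ee), so I-1 is Ee; I-2 is affected so carries E and passed e to II-1 (ee), so I-2 is Ee; III-1 is affected so carries E and received e from II-1 (ee), so III-1 is Ee; III-2 is affected so carries E and received e from II-1 (ee), so III-2 is Ee; IV-4 is affected so carries E and received e from III-4 (ee), so IV-4 is Ee; IV-5 is affected so carries E and received e from III-4 (ee), so IV-5 is Ee.
Every other individual is either homozygous by phenotype or has at least one consistent homozygous assignment, so the count is 6.

6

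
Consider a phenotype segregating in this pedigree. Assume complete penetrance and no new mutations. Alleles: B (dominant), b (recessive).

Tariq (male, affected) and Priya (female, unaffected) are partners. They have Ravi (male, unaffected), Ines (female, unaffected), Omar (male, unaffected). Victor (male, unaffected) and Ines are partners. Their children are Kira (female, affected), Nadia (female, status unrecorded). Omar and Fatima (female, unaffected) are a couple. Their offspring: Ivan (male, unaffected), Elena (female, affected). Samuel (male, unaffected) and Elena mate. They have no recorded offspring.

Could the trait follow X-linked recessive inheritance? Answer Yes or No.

Under X-linked recessive, Kira (affected, female) cannot arise from Victor (unaffected) × Ines (unaffected).

No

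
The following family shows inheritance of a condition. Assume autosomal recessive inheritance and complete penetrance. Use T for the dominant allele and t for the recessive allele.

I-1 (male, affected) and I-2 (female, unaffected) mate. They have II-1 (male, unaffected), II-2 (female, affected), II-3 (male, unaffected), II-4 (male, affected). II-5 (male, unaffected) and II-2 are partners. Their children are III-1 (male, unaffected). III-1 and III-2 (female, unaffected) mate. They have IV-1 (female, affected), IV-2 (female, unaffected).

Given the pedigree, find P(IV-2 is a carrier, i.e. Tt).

2/3

III-1 is unaffected so carries T and received t from II-2 (tt), so III-1 is Tt.
III-2 is unaffected so carries T and passed t to IV-1 (tt), so III-2 is Tt.
Their cross gives offspring ratios 1/4 TT : 1/2 Tt : 1/4 tt. Conditioning on IV-2 being unaffected, P(Tt) = 1/2 / 3/4 = 2/3.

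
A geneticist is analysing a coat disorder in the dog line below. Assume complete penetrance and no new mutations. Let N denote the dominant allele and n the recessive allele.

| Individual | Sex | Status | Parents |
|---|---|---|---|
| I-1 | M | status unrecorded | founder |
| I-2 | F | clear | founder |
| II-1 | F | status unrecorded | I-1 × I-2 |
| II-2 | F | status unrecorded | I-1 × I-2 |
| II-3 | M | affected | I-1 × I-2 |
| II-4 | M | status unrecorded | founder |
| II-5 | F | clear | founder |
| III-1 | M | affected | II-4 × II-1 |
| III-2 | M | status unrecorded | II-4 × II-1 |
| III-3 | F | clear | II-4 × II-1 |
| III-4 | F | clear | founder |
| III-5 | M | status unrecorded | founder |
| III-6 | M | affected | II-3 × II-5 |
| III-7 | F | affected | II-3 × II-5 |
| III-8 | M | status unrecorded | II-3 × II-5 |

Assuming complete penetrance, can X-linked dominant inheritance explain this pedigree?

Under X-linked dominant, II-3 (affected, male) cannot arise from I-1 (unrecorded) × I-2 (clear).

No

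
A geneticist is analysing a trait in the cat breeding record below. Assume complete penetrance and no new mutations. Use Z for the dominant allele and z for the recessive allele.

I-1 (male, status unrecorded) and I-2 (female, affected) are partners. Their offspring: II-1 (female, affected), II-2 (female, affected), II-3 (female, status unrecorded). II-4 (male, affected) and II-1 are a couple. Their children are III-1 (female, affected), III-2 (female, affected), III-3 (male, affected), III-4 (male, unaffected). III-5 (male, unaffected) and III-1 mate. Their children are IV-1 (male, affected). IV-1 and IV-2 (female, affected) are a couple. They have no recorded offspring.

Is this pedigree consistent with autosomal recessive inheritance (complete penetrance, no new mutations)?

No

Under autosomal recessive, III-4 (unaffected, male) cannot arise from II-4 (affected) × II-1 (affected).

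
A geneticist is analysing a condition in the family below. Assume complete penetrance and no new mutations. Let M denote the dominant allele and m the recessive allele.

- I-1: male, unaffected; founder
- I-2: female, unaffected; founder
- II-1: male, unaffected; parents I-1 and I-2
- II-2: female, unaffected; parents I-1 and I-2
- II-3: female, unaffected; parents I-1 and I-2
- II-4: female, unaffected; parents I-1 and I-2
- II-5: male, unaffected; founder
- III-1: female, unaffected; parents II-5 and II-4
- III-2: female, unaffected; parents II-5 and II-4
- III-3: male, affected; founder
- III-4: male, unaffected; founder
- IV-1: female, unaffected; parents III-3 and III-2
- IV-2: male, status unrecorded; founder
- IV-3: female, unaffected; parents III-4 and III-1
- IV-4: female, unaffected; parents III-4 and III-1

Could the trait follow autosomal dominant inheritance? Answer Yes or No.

Yes

A consistent assignment under autosomal dominant exists: I-1 mm, I-2 mm, II-1 mm, II-2 mm, II-3 mm, II-4 mm, II-5 mm, III-1 mm, III-2 mm, III-3 Mm, III-4 mm, IV-1 mm, IV-2 MM, IV-3 mm, IV-4 mm.
In this assignment every recorded phenotype matches its genotype and every non-founder's genotype is obtainable from its parents' genotypes, so the pedigree is consistent.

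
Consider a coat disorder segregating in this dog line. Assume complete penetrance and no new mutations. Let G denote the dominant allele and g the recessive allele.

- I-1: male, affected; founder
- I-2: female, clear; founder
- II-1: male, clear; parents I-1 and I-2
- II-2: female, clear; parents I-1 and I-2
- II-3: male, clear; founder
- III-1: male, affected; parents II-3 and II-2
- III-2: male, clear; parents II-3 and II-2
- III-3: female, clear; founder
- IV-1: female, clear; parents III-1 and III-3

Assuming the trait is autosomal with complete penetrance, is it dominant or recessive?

II-3 and II-2 are both clear yet have an affected child III-1. Under dominance, an affected child requires at least one affected parent, so the trait cannot be dominant.

recessive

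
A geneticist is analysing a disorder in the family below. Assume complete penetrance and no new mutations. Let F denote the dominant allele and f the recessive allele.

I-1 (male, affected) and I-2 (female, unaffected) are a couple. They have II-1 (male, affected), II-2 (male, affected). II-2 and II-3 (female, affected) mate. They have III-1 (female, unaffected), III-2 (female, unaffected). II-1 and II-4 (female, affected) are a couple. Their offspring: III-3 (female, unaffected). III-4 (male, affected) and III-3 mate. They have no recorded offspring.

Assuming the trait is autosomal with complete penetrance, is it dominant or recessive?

dominant

II-2 and II-3 are both affected yet have an unaffected child III-1. Under a recessive model two affected parents are homozygous and every child would be affected, so the trait cannot be recessive.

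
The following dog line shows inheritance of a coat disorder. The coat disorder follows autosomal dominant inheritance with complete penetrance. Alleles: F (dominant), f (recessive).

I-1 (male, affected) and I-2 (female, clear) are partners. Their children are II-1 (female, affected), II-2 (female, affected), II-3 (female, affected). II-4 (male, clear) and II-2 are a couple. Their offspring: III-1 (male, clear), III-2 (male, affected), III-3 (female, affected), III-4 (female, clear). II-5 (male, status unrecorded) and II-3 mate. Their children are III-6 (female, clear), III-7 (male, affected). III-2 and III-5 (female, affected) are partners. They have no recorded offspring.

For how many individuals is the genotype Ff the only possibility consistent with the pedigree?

Obligate heterozygotes: II-1 is affected so carries F and received f from I-2 (ff), so II-1 is Ff; II-2 is affected so carries F and received f from I-2 (ff), so II-2 is Ff; II-3 is affected so carries F and received f from I-2 (ff), so II-3 is Ff; III-2 is affected so carries F and received f from II-4 (ff), so III-2 is Ff; III-3 is affected so carries F and received f from II-4 (ff), so III-3 is Ff.
Every other individual is either homozygous by phenotype or has at least one consistent homozygous assignment, so the count is 5.

5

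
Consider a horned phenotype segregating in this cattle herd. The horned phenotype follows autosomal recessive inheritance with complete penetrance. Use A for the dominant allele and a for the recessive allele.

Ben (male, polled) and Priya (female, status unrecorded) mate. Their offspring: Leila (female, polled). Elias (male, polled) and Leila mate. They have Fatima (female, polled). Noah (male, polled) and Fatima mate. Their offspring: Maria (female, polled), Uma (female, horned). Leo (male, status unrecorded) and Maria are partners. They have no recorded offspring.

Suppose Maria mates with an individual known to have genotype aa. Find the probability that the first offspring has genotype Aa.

2/3

Noah is polled so carries A and passed a to Uma (aa), so Noah is Aa.
Fatima is polled so carries A and passed a to Uma (aa), so Fatima is Aa.
Maria is a polled offspring of Noah (Aa) × Fatima (Aa), whose cross gives 1/4 AA : 1/2 Aa : 1/4 aa; conditioning on being polled, Maria is AA with probability 1/3, Aa with probability 2/3.
Summing over parental genotype combinations, P(offspring has genotype Aa) = 1/3·1 + 2/3·1/2 = 2/3.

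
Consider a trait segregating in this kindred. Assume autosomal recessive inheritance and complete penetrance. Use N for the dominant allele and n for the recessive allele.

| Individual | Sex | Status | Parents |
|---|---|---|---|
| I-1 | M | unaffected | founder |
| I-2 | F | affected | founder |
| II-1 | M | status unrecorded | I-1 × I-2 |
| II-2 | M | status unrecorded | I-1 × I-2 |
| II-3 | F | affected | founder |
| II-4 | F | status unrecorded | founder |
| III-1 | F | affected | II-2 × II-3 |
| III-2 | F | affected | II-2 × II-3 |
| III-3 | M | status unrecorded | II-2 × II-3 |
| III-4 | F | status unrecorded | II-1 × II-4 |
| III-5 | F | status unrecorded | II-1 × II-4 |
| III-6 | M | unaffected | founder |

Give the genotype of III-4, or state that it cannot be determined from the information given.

III-4's phenotype is unrecorded, and no parent or child forces a single allele at both positions; consistent genotype assignments exist with III-4 as NN or Nn or nn.

cannot be determined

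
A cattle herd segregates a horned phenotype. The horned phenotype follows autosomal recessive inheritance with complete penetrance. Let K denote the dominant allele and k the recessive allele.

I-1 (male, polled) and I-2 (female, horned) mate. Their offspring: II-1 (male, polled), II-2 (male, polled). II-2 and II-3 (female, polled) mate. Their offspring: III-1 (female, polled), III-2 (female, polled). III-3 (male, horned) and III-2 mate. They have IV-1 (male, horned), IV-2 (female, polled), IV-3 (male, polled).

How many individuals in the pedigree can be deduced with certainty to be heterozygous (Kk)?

Obligate heterozygotes: II-1 is polled so carries K and received k from I-2 (kk), so II-1 is Kk; II-2 is polled so carries K and received k from I-2 (kk), so II-2 is Kk; III-2 is polled so carries K and passed k to IV-1 (kk), so III-2 is Kk; IV-2 is polled so carries K and received k from III-3 (kk), so IV-2 is Kk; IV-3 is polled so carries K and received k from III-3 (kk), so IV-3 is Kk.
Every other individual is either homozygous by phenotype or has at least one consistent homozygous assignment, so the count is 5.

5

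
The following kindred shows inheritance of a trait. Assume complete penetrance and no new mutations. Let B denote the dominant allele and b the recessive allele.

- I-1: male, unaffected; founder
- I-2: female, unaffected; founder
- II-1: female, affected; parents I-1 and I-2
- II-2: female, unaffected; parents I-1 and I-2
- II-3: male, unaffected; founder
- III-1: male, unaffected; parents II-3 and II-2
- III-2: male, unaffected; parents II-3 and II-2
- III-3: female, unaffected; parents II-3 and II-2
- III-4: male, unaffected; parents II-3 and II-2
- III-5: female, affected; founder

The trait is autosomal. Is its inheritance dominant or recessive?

recessive

I-1 and I-2 are both unaffected yet have an affected child II-1. Under dominance, an affected child requires at least one affected parent, so the trait cannot be dominant.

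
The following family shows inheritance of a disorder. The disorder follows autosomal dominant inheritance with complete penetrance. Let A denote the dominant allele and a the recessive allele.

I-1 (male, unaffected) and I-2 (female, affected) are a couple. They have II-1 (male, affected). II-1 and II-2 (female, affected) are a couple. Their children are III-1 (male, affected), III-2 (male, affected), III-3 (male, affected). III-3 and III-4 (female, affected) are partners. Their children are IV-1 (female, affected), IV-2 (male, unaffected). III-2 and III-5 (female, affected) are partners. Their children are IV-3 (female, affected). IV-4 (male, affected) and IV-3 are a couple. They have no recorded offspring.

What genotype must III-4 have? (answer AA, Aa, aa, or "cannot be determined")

From phenotype alone, III-4 is AA or Aa.
III-4 is affected so carries A and passed a to IV-2 (aa), so III-4 is Aa.

Aa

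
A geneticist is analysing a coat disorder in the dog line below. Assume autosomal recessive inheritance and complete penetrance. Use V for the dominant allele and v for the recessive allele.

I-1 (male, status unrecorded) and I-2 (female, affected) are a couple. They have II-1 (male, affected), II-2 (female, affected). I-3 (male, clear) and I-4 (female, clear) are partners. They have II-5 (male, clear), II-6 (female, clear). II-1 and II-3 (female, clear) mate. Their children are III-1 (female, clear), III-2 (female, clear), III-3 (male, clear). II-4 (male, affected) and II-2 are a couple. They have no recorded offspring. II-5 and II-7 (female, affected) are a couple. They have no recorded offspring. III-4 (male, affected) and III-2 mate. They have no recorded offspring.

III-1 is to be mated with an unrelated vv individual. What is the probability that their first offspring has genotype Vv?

1/2

III-1 is clear so carries V and received v from II-1 (vv), so III-1 is Vv.
The cross gives 1/2 Vv : 1/2 vv, so P(offspring has genotype Vv) = 1/2.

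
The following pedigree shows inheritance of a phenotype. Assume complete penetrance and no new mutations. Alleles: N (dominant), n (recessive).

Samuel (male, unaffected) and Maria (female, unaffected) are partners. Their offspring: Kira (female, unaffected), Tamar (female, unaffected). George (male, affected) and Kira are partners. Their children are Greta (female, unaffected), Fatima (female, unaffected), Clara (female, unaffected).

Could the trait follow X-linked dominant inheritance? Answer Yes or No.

Under X-linked dominant, Greta (unaffected, female) cannot arise from George (affected) × Kira (unaffected).

No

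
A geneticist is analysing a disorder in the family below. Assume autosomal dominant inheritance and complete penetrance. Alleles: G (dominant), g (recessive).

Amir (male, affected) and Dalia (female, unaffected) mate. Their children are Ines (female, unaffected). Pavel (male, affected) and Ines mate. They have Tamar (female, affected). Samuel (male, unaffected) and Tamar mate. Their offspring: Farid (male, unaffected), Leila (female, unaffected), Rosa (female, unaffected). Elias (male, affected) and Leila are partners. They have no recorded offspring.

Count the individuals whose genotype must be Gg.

Obligate heterozygotes: Amir is affected so carries G and passed g to Ines (gg), so Amir is Gg; Tamar is affected so carries G and received g from Ines (gg), so Tamar is Gg.
Every other individual is either homozygous by phenotype or has at least one consistent homozygous assignment, so the count is 2.

2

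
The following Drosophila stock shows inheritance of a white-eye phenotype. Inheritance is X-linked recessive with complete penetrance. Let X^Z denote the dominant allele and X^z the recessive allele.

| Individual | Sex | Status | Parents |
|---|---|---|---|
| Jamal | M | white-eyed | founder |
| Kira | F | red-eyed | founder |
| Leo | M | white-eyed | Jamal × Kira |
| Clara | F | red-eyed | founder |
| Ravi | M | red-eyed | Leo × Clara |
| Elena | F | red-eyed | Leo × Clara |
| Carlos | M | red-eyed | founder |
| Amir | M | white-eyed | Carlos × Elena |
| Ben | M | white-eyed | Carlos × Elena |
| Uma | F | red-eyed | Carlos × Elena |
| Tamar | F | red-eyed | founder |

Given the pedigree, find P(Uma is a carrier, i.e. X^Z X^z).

1/2

Carlos is red-eyed, so Carlos is X^Z Y.
Elena is red-eyed so carries Z and received z from Leo (X^z Y), so Elena is X^Z X^z.
Their cross gives offspring ratios 1/2 X^Z X^Z : 1/2 X^Z X^z. Conditioning on Uma being red-eyed, P(X^Z X^z) = 1/2 / 1 = 1/2.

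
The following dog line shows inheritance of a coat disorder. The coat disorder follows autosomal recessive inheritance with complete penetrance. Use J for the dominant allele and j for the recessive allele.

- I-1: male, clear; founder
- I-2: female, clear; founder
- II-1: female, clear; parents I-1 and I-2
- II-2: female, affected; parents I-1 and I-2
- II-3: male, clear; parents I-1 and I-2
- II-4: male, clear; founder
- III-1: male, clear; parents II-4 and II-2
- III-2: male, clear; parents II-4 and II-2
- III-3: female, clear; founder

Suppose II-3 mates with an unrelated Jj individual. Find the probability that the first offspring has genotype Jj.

I-1 is clear so carries J and passed j to II-2 (jj), so I-1 is Jj.
I-2 is clear so carries J and passed j to II-2 (jj), so I-2 is Jj.
II-3 is a clear offspring of I-1 (Jj) × I-2 (Jj), whose cross gives 1/4 JJ : 1/2 Jj : 1/4 jj; conditioning on being clear, II-3 is JJ with probability 1/3, Jj with probability 2/3.
Summing over parental genotype combinations, P(offspring has genotype Jj) = 1/3·1/2 + 2/3·1/2 = 1/2.

1/2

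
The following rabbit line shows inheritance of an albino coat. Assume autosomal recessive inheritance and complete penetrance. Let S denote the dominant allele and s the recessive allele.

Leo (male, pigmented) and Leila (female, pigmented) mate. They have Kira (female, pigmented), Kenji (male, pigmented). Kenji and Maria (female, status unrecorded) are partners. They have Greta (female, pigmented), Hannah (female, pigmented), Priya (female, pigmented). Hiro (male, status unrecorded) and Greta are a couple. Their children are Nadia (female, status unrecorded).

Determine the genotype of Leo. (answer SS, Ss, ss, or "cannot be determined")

Leo's phenotype allows SS or Ss, and no parent or child forces a single allele at both positions; consistent genotype assignments exist with Leo as SS or Ss.

cannot be determined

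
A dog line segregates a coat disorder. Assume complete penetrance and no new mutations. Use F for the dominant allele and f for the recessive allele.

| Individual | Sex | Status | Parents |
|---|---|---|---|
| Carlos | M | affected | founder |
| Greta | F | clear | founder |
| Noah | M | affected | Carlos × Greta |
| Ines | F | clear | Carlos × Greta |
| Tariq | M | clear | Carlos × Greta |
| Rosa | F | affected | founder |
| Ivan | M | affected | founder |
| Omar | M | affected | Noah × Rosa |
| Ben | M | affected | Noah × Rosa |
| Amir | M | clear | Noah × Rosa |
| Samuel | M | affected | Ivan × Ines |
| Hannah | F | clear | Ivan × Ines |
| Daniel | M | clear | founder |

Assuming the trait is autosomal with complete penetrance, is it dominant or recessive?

Noah and Rosa are both affected yet have a clear child Amir. Under a recessive model two affected parents are homozygous and every child would be affected, so the trait cannot be recessive.

dominant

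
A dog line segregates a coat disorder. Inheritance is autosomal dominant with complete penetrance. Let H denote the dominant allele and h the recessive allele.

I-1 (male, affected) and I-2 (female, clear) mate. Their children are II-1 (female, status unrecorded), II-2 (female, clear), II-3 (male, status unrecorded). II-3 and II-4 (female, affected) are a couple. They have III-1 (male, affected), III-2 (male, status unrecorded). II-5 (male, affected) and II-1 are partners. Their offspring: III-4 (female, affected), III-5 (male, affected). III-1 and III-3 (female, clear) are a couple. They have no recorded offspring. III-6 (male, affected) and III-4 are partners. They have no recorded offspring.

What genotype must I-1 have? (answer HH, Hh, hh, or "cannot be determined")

Hh

From phenotype alone, I-1 is HH or Hh.
I-1 is affected so carries H and passed h to II-2 (hh), so I-1 is Hh.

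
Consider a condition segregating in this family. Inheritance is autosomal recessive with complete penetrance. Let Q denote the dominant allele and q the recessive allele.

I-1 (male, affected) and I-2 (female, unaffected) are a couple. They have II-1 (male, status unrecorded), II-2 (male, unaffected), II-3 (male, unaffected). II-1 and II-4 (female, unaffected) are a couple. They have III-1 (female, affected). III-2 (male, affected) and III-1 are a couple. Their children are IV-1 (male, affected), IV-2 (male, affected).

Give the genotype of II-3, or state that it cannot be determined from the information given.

Qq

From phenotype alone, II-3 is QQ or Qq.
II-3 is unaffected so carries Q and received q from I-1 (qq), so II-3 is Qq.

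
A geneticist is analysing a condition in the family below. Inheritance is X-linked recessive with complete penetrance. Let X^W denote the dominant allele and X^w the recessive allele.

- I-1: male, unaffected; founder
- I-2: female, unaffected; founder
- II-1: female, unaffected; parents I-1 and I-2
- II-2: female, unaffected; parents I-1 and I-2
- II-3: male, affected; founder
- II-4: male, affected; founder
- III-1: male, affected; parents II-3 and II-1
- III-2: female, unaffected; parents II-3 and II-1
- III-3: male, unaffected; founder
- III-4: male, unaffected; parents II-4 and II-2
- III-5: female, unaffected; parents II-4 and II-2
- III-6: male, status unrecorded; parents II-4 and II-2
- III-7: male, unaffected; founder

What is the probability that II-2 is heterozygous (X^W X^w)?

I-1 is unaffected, so I-1 is X^W Y.
I-2 is unaffected so carries W and passed w to II-1 (X^W X^w, whose W came from I-1), so I-2 is X^W X^w.
Their cross gives offspring ratios 1/2 X^W X^W : 1/2 X^W X^w. Conditioning on II-2 being unaffected, P(X^W X^w) = 1/2 / 1 = 1/2 before taking II-2's own offspring into account.
II-4 is affected, so II-4 is X^w Y.
Now use II-2's offspring. Probability of each recorded status — unaffected son III-4: 1/2 if II-2 is X^W X^w, 1 if X^W X^W; unaffected daughter III-5: 1/2 if II-2 is X^W X^w, 1 if X^W X^W. (III-6: equally likely either way, so uninformative.)
Bayes: P(X^W X^w) = 1/2·1/4 / (1/2·1/4 + 1/2·1) = 1/5.

1/5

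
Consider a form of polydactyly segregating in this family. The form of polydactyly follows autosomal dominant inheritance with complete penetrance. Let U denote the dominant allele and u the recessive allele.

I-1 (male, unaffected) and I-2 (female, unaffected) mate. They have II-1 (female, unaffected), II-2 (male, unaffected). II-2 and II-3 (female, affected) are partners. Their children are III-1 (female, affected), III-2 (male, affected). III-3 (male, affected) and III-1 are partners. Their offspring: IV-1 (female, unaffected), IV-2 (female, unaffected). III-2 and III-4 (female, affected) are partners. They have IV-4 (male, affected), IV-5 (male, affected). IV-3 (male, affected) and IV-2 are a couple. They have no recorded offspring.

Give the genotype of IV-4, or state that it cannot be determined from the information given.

cannot be determined

IV-4's phenotype allows UU or Uu, and no parent or child forces a single allele at both positions; consistent genotype assignments exist with IV-4 as UU or Uu.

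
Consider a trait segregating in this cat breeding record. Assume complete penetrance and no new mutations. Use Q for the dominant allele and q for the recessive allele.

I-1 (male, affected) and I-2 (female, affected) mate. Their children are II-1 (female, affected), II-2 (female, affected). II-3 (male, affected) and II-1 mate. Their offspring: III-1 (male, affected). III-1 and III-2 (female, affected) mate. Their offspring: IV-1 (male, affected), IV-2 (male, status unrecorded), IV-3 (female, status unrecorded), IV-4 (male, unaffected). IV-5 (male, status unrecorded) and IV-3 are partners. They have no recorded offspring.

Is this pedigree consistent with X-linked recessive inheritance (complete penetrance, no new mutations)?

Under X-linked recessive, IV-4 (unaffected, male) cannot arise from III-1 (affected) × III-2 (affected).

No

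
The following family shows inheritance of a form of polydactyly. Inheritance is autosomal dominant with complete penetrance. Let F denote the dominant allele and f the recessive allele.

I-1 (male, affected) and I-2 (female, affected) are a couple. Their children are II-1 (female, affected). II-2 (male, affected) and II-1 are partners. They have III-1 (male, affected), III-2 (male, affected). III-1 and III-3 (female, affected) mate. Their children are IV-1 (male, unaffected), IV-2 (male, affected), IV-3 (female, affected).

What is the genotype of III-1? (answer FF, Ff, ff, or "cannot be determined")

From phenotype alone, III-1 is FF or Ff.
III-1 is affected so carries F and passed f to IV-1 (ff), so III-1 is Ff.

Ff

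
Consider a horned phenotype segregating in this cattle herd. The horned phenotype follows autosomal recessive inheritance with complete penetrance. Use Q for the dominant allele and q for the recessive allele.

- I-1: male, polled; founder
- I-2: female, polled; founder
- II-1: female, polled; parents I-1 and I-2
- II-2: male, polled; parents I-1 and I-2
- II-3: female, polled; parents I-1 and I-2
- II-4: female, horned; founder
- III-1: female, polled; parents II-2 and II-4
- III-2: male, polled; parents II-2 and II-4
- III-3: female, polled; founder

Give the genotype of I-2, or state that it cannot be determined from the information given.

cannot be determined

I-2's phenotype allows QQ or Qq, and no parent or child forces a single allele at both positions; consistent genotype assignments exist with I-2 as QQ or Qq.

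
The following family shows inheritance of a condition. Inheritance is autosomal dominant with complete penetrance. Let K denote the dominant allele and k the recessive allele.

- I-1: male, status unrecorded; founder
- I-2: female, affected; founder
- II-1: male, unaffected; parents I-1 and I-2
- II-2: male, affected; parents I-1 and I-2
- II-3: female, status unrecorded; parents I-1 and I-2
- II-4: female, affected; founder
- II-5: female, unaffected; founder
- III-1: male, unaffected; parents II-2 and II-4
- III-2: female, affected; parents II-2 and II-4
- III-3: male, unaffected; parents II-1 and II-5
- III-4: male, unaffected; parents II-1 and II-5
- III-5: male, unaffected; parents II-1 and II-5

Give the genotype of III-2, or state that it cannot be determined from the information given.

III-2's phenotype allows KK or Kk, and no parent or child forces a single allele at both positions; consistent genotype assignments exist with III-2 as KK or Kk.

cannot be determined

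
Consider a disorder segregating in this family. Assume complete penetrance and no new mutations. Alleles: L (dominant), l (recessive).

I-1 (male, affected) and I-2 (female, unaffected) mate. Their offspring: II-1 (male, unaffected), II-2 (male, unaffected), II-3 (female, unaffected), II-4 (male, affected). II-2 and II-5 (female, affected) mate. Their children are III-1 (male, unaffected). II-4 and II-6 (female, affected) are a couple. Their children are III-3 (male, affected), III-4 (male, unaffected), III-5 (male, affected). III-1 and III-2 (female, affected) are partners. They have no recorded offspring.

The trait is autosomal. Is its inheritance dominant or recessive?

dominant

II-4 and II-6 are both affected yet have an unaffected child III-4. Under a recessive model two affected parents are homozygous and every child would be affected, so the trait cannot be recessive.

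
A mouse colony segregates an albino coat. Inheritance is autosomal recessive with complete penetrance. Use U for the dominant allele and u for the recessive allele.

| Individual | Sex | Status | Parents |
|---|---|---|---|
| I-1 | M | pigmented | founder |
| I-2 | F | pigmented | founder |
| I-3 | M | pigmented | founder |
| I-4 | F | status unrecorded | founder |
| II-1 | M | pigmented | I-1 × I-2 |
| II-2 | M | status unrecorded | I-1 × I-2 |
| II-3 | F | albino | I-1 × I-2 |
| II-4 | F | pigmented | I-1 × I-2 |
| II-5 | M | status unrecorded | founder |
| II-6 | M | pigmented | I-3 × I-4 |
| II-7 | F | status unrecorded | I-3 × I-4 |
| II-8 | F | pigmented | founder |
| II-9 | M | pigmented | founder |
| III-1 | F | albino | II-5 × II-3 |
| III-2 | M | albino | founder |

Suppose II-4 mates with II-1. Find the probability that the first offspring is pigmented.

I-1 is pigmented so carries U and passed u to II-3 (uu), so I-1 is Uu.
I-2 is pigmented so carries U and passed u to II-3 (uu), so I-2 is Uu.
II-4 is a pigmented offspring of I-1 (Uu) × I-2 (Uu), whose cross gives 1/4 UU : 1/2 Uu : 1/4 uu; conditioning on being pigmented, II-4 is UU with probability 1/3, Uu with probability 2/3.
II-1 is a pigmented offspring of I-1 (Uu) × I-2 (Uu), whose cross gives 1/4 UU : 1/2 Uu : 1/4 uu; conditioning on being pigmented, II-1 is UU with probability 1/3, Uu with probability 2/3.
Summing over parental genotype combinations, P(offspring is pigmented) = 1/9·1 + 2/9·1 + 2/9·1 + 4/9·3/4 = 8/9.

8/9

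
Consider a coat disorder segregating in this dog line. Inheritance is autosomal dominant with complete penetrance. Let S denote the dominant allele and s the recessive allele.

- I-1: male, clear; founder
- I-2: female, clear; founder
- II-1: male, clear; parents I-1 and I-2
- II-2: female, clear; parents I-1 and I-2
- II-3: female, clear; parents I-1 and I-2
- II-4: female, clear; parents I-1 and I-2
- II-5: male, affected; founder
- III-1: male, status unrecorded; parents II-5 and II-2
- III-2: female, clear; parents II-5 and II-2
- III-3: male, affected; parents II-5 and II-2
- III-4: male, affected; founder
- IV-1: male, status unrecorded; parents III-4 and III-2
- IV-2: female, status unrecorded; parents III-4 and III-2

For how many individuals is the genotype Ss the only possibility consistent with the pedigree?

2

Obligate heterozygotes: II-5 is affected so carries S and passed s to III-2 (ss), so II-5 is Ss; III-3 is affected so carries S and received s from II-2 (ss), so III-3 is Ss.
Every other individual is either homozygous by phenotype or has at least one consistent homozygous assignment, so the count is 2.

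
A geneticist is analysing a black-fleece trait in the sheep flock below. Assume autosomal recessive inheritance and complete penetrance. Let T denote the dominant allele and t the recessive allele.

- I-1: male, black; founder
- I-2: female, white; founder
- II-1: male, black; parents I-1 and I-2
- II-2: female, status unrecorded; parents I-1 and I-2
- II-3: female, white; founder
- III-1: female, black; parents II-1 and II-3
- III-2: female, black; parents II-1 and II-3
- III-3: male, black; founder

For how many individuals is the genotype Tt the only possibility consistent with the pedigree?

2

Obligate heterozygotes: I-2 is white so carries T and passed t to II-1 (tt), so I-2 is Tt; II-3 is white so carries T and passed t to III-1 (tt), so II-3 is Tt.
Every other individual is either homozygous by phenotype or has at least one consistent homozygous assignment, so the count is 2.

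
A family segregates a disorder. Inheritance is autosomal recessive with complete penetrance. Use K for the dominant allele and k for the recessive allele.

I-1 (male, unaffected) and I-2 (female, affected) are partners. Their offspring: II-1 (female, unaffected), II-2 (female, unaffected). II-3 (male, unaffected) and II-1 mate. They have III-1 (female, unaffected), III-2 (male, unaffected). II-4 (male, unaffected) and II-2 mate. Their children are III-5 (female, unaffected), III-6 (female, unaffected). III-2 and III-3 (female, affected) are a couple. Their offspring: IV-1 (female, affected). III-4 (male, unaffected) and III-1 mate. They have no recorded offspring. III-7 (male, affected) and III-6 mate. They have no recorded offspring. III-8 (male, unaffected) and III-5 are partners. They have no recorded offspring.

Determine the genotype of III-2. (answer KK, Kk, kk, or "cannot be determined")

From phenotype alone, III-2 is KK or Kk.
III-2 is unaffected so carries K and passed k to IV-1 (kk), so III-2 is Kk.

Kk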